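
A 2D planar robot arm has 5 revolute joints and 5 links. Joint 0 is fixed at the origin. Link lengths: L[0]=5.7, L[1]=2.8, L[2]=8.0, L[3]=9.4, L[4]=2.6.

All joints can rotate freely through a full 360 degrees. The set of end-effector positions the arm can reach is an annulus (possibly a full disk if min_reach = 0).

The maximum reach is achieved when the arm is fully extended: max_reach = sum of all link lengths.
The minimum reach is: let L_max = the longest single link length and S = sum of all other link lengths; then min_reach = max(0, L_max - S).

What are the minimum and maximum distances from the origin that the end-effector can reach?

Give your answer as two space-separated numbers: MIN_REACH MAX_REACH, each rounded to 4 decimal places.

Answer: 0.0000 28.5000

Derivation:
Link lengths: [5.7, 2.8, 8.0, 9.4, 2.6]
max_reach = 5.7 + 2.8 + 8 + 9.4 + 2.6 = 28.5
L_max = max([5.7, 2.8, 8.0, 9.4, 2.6]) = 9.4
S (sum of others) = 28.5 - 9.4 = 19.1
min_reach = max(0, 9.4 - 19.1) = max(0, -9.7) = 0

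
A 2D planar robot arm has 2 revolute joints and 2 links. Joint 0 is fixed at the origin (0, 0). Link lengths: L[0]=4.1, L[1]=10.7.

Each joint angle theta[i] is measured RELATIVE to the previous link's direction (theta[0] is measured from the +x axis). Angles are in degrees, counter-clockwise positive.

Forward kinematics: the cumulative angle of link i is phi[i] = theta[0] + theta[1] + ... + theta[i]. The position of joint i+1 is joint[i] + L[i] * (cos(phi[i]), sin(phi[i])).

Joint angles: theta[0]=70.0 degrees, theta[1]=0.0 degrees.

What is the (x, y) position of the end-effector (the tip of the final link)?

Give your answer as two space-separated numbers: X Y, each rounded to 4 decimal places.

Answer: 5.0619 13.9075

Derivation:
joint[0] = (0.0000, 0.0000)  (base)
link 0: phi[0] = 70 = 70 deg
  cos(70 deg) = 0.3420, sin(70 deg) = 0.9397
  joint[1] = (0.0000, 0.0000) + 4.1 * (0.3420, 0.9397) = (0.0000 + 1.4023, 0.0000 + 3.8527) = (1.4023, 3.8527)
link 1: phi[1] = 70 + 0 = 70 deg
  cos(70 deg) = 0.3420, sin(70 deg) = 0.9397
  joint[2] = (1.4023, 3.8527) + 10.7 * (0.3420, 0.9397) = (1.4023 + 3.6596, 3.8527 + 10.0547) = (5.0619, 13.9075)
End effector: (5.0619, 13.9075)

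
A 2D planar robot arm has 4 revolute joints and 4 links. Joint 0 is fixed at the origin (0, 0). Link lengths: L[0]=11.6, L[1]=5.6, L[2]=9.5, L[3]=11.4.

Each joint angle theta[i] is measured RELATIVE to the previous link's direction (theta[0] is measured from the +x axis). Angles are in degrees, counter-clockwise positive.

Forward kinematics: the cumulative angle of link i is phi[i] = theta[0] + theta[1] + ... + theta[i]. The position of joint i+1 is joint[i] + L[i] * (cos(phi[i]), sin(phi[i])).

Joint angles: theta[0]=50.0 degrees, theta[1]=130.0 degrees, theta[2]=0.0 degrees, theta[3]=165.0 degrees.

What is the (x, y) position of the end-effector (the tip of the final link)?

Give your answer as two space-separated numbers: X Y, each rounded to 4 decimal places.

joint[0] = (0.0000, 0.0000)  (base)
link 0: phi[0] = 50 = 50 deg
  cos(50 deg) = 0.6428, sin(50 deg) = 0.7660
  joint[1] = (0.0000, 0.0000) + 11.6 * (0.6428, 0.7660) = (0.0000 + 7.4563, 0.0000 + 8.8861) = (7.4563, 8.8861)
link 1: phi[1] = 50 + 130 = 180 deg
  cos(180 deg) = -1.0000, sin(180 deg) = 0.0000
  joint[2] = (7.4563, 8.8861) + 5.6 * (-1.0000, 0.0000) = (7.4563 + -5.6000, 8.8861 + 0.0000) = (1.8563, 8.8861)
link 2: phi[2] = 50 + 130 + 0 = 180 deg
  cos(180 deg) = -1.0000, sin(180 deg) = 0.0000
  joint[3] = (1.8563, 8.8861) + 9.5 * (-1.0000, 0.0000) = (1.8563 + -9.5000, 8.8861 + 0.0000) = (-7.6437, 8.8861)
link 3: phi[3] = 50 + 130 + 0 + 165 = 345 deg
  cos(345 deg) = 0.9659, sin(345 deg) = -0.2588
  joint[4] = (-7.6437, 8.8861) + 11.4 * (0.9659, -0.2588) = (-7.6437 + 11.0116, 8.8861 + -2.9505) = (3.3679, 5.9356)
End effector: (3.3679, 5.9356)

Answer: 3.3679 5.9356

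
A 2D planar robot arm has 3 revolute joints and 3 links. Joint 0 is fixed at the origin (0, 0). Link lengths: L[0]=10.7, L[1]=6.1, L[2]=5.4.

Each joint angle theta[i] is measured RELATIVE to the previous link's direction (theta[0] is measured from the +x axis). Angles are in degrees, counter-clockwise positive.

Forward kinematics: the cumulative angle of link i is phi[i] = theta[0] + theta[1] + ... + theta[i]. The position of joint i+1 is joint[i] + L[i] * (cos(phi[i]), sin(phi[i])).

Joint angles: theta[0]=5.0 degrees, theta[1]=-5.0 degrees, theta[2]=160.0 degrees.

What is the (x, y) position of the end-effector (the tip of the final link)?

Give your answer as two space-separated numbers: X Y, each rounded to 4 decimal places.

Answer: 11.6849 2.7795

Derivation:
joint[0] = (0.0000, 0.0000)  (base)
link 0: phi[0] = 5 = 5 deg
  cos(5 deg) = 0.9962, sin(5 deg) = 0.0872
  joint[1] = (0.0000, 0.0000) + 10.7 * (0.9962, 0.0872) = (0.0000 + 10.6593, 0.0000 + 0.9326) = (10.6593, 0.9326)
link 1: phi[1] = 5 + -5 = 0 deg
  cos(0 deg) = 1.0000, sin(0 deg) = 0.0000
  joint[2] = (10.6593, 0.9326) + 6.1 * (1.0000, 0.0000) = (10.6593 + 6.1000, 0.9326 + 0.0000) = (16.7593, 0.9326)
link 2: phi[2] = 5 + -5 + 160 = 160 deg
  cos(160 deg) = -0.9397, sin(160 deg) = 0.3420
  joint[3] = (16.7593, 0.9326) + 5.4 * (-0.9397, 0.3420) = (16.7593 + -5.0743, 0.9326 + 1.8469) = (11.6849, 2.7795)
End effector: (11.6849, 2.7795)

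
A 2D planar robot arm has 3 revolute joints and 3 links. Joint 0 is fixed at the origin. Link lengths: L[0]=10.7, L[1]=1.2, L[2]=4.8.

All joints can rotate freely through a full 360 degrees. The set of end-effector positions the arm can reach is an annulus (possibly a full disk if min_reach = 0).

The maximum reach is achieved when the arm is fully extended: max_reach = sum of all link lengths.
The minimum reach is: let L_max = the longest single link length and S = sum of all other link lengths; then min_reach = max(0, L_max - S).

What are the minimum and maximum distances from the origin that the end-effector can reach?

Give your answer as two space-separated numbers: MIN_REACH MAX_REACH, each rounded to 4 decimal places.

Link lengths: [10.7, 1.2, 4.8]
max_reach = 10.7 + 1.2 + 4.8 = 16.7
L_max = max([10.7, 1.2, 4.8]) = 10.7
S (sum of others) = 16.7 - 10.7 = 6
min_reach = max(0, 10.7 - 6) = max(0, 4.7) = 4.7

Answer: 4.7000 16.7000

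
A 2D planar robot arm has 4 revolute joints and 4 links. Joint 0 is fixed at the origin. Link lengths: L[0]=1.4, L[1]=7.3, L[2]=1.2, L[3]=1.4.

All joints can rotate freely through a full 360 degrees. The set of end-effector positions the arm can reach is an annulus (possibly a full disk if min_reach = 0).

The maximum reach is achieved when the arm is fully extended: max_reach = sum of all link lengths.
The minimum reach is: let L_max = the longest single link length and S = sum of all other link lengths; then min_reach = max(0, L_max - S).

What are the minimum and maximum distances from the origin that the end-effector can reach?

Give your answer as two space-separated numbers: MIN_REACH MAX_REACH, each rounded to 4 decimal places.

Answer: 3.3000 11.3000

Derivation:
Link lengths: [1.4, 7.3, 1.2, 1.4]
max_reach = 1.4 + 7.3 + 1.2 + 1.4 = 11.3
L_max = max([1.4, 7.3, 1.2, 1.4]) = 7.3
S (sum of others) = 11.3 - 7.3 = 4
min_reach = max(0, 7.3 - 4) = max(0, 3.3) = 3.3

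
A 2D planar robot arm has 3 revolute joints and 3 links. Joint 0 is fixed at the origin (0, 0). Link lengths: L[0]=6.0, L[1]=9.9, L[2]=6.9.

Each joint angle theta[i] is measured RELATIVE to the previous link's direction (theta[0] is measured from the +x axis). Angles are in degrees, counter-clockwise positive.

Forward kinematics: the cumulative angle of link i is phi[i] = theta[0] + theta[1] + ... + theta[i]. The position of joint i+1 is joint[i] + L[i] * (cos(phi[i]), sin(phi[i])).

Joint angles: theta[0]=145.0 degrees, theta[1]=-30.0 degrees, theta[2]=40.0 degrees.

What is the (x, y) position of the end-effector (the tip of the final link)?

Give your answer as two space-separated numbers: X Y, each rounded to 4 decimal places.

Answer: -15.3524 15.3300

Derivation:
joint[0] = (0.0000, 0.0000)  (base)
link 0: phi[0] = 145 = 145 deg
  cos(145 deg) = -0.8192, sin(145 deg) = 0.5736
  joint[1] = (0.0000, 0.0000) + 6 * (-0.8192, 0.5736) = (0.0000 + -4.9149, 0.0000 + 3.4415) = (-4.9149, 3.4415)
link 1: phi[1] = 145 + -30 = 115 deg
  cos(115 deg) = -0.4226, sin(115 deg) = 0.9063
  joint[2] = (-4.9149, 3.4415) + 9.9 * (-0.4226, 0.9063) = (-4.9149 + -4.1839, 3.4415 + 8.9724) = (-9.0988, 12.4139)
link 2: phi[2] = 145 + -30 + 40 = 155 deg
  cos(155 deg) = -0.9063, sin(155 deg) = 0.4226
  joint[3] = (-9.0988, 12.4139) + 6.9 * (-0.9063, 0.4226) = (-9.0988 + -6.2535, 12.4139 + 2.9161) = (-15.3524, 15.3300)
End effector: (-15.3524, 15.3300)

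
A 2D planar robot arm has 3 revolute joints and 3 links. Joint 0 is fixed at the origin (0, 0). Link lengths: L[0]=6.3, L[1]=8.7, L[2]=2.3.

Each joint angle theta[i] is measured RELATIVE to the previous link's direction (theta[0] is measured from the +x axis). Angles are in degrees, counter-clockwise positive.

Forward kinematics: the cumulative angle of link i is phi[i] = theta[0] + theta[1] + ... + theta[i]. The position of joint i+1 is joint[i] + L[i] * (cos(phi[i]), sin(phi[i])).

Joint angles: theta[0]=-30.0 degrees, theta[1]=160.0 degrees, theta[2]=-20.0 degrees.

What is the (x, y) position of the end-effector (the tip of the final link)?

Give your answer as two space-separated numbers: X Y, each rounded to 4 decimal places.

Answer: -0.9229 5.6759

Derivation:
joint[0] = (0.0000, 0.0000)  (base)
link 0: phi[0] = -30 = -30 deg
  cos(-30 deg) = 0.8660, sin(-30 deg) = -0.5000
  joint[1] = (0.0000, 0.0000) + 6.3 * (0.8660, -0.5000) = (0.0000 + 5.4560, 0.0000 + -3.1500) = (5.4560, -3.1500)
link 1: phi[1] = -30 + 160 = 130 deg
  cos(130 deg) = -0.6428, sin(130 deg) = 0.7660
  joint[2] = (5.4560, -3.1500) + 8.7 * (-0.6428, 0.7660) = (5.4560 + -5.5923, -3.1500 + 6.6646) = (-0.1363, 3.5146)
link 2: phi[2] = -30 + 160 + -20 = 110 deg
  cos(110 deg) = -0.3420, sin(110 deg) = 0.9397
  joint[3] = (-0.1363, 3.5146) + 2.3 * (-0.3420, 0.9397) = (-0.1363 + -0.7866, 3.5146 + 2.1613) = (-0.9229, 5.6759)
End effector: (-0.9229, 5.6759)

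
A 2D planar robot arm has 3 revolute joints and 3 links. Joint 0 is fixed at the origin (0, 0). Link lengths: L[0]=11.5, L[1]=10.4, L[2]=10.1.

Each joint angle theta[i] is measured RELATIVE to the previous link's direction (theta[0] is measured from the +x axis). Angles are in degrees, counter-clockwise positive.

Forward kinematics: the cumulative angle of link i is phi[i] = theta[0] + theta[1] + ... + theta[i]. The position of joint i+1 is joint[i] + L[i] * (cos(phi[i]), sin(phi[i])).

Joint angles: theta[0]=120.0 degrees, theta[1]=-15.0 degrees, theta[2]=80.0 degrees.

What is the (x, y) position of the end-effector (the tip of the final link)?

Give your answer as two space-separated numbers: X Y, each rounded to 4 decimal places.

joint[0] = (0.0000, 0.0000)  (base)
link 0: phi[0] = 120 = 120 deg
  cos(120 deg) = -0.5000, sin(120 deg) = 0.8660
  joint[1] = (0.0000, 0.0000) + 11.5 * (-0.5000, 0.8660) = (0.0000 + -5.7500, 0.0000 + 9.9593) = (-5.7500, 9.9593)
link 1: phi[1] = 120 + -15 = 105 deg
  cos(105 deg) = -0.2588, sin(105 deg) = 0.9659
  joint[2] = (-5.7500, 9.9593) + 10.4 * (-0.2588, 0.9659) = (-5.7500 + -2.6917, 9.9593 + 10.0456) = (-8.4417, 20.0049)
link 2: phi[2] = 120 + -15 + 80 = 185 deg
  cos(185 deg) = -0.9962, sin(185 deg) = -0.0872
  joint[3] = (-8.4417, 20.0049) + 10.1 * (-0.9962, -0.0872) = (-8.4417 + -10.0616, 20.0049 + -0.8803) = (-18.5033, 19.1246)
End effector: (-18.5033, 19.1246)

Answer: -18.5033 19.1246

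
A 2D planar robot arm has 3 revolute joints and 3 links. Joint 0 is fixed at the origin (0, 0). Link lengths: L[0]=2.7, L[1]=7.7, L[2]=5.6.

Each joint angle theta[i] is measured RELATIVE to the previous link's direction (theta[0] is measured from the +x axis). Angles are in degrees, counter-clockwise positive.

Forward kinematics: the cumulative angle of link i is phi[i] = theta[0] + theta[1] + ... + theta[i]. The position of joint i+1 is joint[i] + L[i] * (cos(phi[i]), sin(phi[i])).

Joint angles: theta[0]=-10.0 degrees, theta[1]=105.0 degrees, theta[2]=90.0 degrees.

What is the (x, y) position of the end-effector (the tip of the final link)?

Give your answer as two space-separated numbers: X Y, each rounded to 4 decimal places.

joint[0] = (0.0000, 0.0000)  (base)
link 0: phi[0] = -10 = -10 deg
  cos(-10 deg) = 0.9848, sin(-10 deg) = -0.1736
  joint[1] = (0.0000, 0.0000) + 2.7 * (0.9848, -0.1736) = (0.0000 + 2.6590, 0.0000 + -0.4689) = (2.6590, -0.4689)
link 1: phi[1] = -10 + 105 = 95 deg
  cos(95 deg) = -0.0872, sin(95 deg) = 0.9962
  joint[2] = (2.6590, -0.4689) + 7.7 * (-0.0872, 0.9962) = (2.6590 + -0.6711, -0.4689 + 7.6707) = (1.9879, 7.2018)
link 2: phi[2] = -10 + 105 + 90 = 185 deg
  cos(185 deg) = -0.9962, sin(185 deg) = -0.0872
  joint[3] = (1.9879, 7.2018) + 5.6 * (-0.9962, -0.0872) = (1.9879 + -5.5787, 7.2018 + -0.4881) = (-3.5908, 6.7138)
End effector: (-3.5908, 6.7138)

Answer: -3.5908 6.7138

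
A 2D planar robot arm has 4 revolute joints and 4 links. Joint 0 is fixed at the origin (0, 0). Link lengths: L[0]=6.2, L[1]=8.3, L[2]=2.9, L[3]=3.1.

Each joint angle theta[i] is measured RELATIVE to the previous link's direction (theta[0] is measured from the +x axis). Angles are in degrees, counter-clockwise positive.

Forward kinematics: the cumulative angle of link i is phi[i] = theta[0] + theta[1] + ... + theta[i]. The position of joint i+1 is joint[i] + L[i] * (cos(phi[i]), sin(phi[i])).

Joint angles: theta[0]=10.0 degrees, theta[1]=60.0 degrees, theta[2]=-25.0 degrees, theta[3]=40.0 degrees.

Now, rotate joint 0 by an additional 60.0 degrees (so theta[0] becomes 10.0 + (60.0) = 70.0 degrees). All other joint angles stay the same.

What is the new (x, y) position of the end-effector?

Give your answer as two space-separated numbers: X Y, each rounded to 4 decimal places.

Answer: -6.5046 16.7635

Derivation:
joint[0] = (0.0000, 0.0000)  (base)
link 0: phi[0] = 70 = 70 deg
  cos(70 deg) = 0.3420, sin(70 deg) = 0.9397
  joint[1] = (0.0000, 0.0000) + 6.2 * (0.3420, 0.9397) = (0.0000 + 2.1205, 0.0000 + 5.8261) = (2.1205, 5.8261)
link 1: phi[1] = 70 + 60 = 130 deg
  cos(130 deg) = -0.6428, sin(130 deg) = 0.7660
  joint[2] = (2.1205, 5.8261) + 8.3 * (-0.6428, 0.7660) = (2.1205 + -5.3351, 5.8261 + 6.3582) = (-3.2146, 12.1843)
link 2: phi[2] = 70 + 60 + -25 = 105 deg
  cos(105 deg) = -0.2588, sin(105 deg) = 0.9659
  joint[3] = (-3.2146, 12.1843) + 2.9 * (-0.2588, 0.9659) = (-3.2146 + -0.7506, 12.1843 + 2.8012) = (-3.9652, 14.9854)
link 3: phi[3] = 70 + 60 + -25 + 40 = 145 deg
  cos(145 deg) = -0.8192, sin(145 deg) = 0.5736
  joint[4] = (-3.9652, 14.9854) + 3.1 * (-0.8192, 0.5736) = (-3.9652 + -2.5394, 14.9854 + 1.7781) = (-6.5046, 16.7635)
End effector: (-6.5046, 16.7635)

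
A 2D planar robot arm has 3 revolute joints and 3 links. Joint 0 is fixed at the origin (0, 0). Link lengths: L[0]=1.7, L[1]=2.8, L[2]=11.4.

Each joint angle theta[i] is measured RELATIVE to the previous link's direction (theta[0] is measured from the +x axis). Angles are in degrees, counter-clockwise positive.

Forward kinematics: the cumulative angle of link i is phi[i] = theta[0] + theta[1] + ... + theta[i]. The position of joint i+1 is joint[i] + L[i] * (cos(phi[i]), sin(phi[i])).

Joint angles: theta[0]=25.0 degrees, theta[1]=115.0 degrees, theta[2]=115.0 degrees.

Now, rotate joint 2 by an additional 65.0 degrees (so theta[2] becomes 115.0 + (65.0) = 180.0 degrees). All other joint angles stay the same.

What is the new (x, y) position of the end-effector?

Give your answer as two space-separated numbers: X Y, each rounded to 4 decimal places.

Answer: 8.1287 -4.8095

Derivation:
joint[0] = (0.0000, 0.0000)  (base)
link 0: phi[0] = 25 = 25 deg
  cos(25 deg) = 0.9063, sin(25 deg) = 0.4226
  joint[1] = (0.0000, 0.0000) + 1.7 * (0.9063, 0.4226) = (0.0000 + 1.5407, 0.0000 + 0.7185) = (1.5407, 0.7185)
link 1: phi[1] = 25 + 115 = 140 deg
  cos(140 deg) = -0.7660, sin(140 deg) = 0.6428
  joint[2] = (1.5407, 0.7185) + 2.8 * (-0.7660, 0.6428) = (1.5407 + -2.1449, 0.7185 + 1.7998) = (-0.6042, 2.5183)
link 2: phi[2] = 25 + 115 + 180 = 320 deg
  cos(320 deg) = 0.7660, sin(320 deg) = -0.6428
  joint[3] = (-0.6042, 2.5183) + 11.4 * (0.7660, -0.6428) = (-0.6042 + 8.7329, 2.5183 + -7.3278) = (8.1287, -4.8095)
End effector: (8.1287, -4.8095)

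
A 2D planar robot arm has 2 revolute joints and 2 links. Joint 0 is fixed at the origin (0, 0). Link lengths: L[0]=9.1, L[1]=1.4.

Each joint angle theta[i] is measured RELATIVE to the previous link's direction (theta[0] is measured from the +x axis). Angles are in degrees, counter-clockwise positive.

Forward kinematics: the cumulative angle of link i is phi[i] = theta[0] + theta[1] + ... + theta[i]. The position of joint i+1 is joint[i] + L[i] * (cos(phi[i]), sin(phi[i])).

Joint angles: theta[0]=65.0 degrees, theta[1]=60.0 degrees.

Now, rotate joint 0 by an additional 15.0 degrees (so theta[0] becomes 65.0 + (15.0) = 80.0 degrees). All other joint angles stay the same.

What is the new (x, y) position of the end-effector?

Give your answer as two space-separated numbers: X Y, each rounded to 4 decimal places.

joint[0] = (0.0000, 0.0000)  (base)
link 0: phi[0] = 80 = 80 deg
  cos(80 deg) = 0.1736, sin(80 deg) = 0.9848
  joint[1] = (0.0000, 0.0000) + 9.1 * (0.1736, 0.9848) = (0.0000 + 1.5802, 0.0000 + 8.9618) = (1.5802, 8.9618)
link 1: phi[1] = 80 + 60 = 140 deg
  cos(140 deg) = -0.7660, sin(140 deg) = 0.6428
  joint[2] = (1.5802, 8.9618) + 1.4 * (-0.7660, 0.6428) = (1.5802 + -1.0725, 8.9618 + 0.8999) = (0.5077, 9.8617)
End effector: (0.5077, 9.8617)

Answer: 0.5077 9.8617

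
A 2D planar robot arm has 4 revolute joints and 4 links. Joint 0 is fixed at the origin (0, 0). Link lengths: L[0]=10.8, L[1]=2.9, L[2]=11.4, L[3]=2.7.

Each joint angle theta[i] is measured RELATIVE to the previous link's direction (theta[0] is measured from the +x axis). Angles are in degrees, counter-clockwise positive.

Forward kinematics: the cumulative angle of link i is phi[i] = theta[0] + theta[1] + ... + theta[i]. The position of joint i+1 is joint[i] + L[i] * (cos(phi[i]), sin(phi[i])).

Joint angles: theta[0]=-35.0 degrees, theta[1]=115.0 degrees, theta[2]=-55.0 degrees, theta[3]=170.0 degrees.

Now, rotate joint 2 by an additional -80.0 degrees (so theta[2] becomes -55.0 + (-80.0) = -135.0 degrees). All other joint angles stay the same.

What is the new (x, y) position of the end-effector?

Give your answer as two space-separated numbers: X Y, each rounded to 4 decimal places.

Answer: 14.7481 -10.2300

Derivation:
joint[0] = (0.0000, 0.0000)  (base)
link 0: phi[0] = -35 = -35 deg
  cos(-35 deg) = 0.8192, sin(-35 deg) = -0.5736
  joint[1] = (0.0000, 0.0000) + 10.8 * (0.8192, -0.5736) = (0.0000 + 8.8468, 0.0000 + -6.1946) = (8.8468, -6.1946)
link 1: phi[1] = -35 + 115 = 80 deg
  cos(80 deg) = 0.1736, sin(80 deg) = 0.9848
  joint[2] = (8.8468, -6.1946) + 2.9 * (0.1736, 0.9848) = (8.8468 + 0.5036, -6.1946 + 2.8559) = (9.3504, -3.3387)
link 2: phi[2] = -35 + 115 + -135 = -55 deg
  cos(-55 deg) = 0.5736, sin(-55 deg) = -0.8192
  joint[3] = (9.3504, -3.3387) + 11.4 * (0.5736, -0.8192) = (9.3504 + 6.5388, -3.3387 + -9.3383) = (15.8892, -12.6770)
link 3: phi[3] = -35 + 115 + -135 + 170 = 115 deg
  cos(115 deg) = -0.4226, sin(115 deg) = 0.9063
  joint[4] = (15.8892, -12.6770) + 2.7 * (-0.4226, 0.9063) = (15.8892 + -1.1411, -12.6770 + 2.4470) = (14.7481, -10.2300)
End effector: (14.7481, -10.2300)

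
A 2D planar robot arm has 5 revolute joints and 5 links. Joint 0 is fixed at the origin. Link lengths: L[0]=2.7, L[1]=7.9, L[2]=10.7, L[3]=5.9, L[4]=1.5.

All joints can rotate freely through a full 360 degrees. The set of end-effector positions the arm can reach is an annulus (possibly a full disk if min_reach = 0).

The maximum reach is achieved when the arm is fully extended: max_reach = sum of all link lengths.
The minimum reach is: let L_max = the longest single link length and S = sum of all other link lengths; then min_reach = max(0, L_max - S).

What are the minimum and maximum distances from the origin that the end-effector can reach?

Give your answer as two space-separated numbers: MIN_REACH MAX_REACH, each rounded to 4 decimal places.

Link lengths: [2.7, 7.9, 10.7, 5.9, 1.5]
max_reach = 2.7 + 7.9 + 10.7 + 5.9 + 1.5 = 28.7
L_max = max([2.7, 7.9, 10.7, 5.9, 1.5]) = 10.7
S (sum of others) = 28.7 - 10.7 = 18
min_reach = max(0, 10.7 - 18) = max(0, -7.3) = 0

Answer: 0.0000 28.7000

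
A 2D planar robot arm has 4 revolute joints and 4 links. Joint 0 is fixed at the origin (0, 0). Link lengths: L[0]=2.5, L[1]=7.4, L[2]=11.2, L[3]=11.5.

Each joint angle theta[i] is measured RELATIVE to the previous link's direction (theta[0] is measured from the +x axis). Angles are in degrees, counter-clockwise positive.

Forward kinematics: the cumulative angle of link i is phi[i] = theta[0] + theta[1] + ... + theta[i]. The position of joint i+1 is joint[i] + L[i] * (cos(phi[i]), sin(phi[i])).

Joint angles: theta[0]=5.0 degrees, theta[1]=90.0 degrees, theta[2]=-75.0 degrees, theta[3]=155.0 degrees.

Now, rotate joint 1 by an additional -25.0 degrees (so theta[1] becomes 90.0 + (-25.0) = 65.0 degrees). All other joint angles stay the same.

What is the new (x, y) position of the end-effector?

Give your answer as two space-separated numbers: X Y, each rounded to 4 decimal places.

joint[0] = (0.0000, 0.0000)  (base)
link 0: phi[0] = 5 = 5 deg
  cos(5 deg) = 0.9962, sin(5 deg) = 0.0872
  joint[1] = (0.0000, 0.0000) + 2.5 * (0.9962, 0.0872) = (0.0000 + 2.4905, 0.0000 + 0.2179) = (2.4905, 0.2179)
link 1: phi[1] = 5 + 65 = 70 deg
  cos(70 deg) = 0.3420, sin(70 deg) = 0.9397
  joint[2] = (2.4905, 0.2179) + 7.4 * (0.3420, 0.9397) = (2.4905 + 2.5309, 0.2179 + 6.9537) = (5.0214, 7.1716)
link 2: phi[2] = 5 + 65 + -75 = -5 deg
  cos(-5 deg) = 0.9962, sin(-5 deg) = -0.0872
  joint[3] = (5.0214, 7.1716) + 11.2 * (0.9962, -0.0872) = (5.0214 + 11.1574, 7.1716 + -0.9761) = (16.1788, 6.1955)
link 3: phi[3] = 5 + 65 + -75 + 155 = 150 deg
  cos(150 deg) = -0.8660, sin(150 deg) = 0.5000
  joint[4] = (16.1788, 6.1955) + 11.5 * (-0.8660, 0.5000) = (16.1788 + -9.9593, 6.1955 + 5.7500) = (6.2195, 11.9455)
End effector: (6.2195, 11.9455)

Answer: 6.2195 11.9455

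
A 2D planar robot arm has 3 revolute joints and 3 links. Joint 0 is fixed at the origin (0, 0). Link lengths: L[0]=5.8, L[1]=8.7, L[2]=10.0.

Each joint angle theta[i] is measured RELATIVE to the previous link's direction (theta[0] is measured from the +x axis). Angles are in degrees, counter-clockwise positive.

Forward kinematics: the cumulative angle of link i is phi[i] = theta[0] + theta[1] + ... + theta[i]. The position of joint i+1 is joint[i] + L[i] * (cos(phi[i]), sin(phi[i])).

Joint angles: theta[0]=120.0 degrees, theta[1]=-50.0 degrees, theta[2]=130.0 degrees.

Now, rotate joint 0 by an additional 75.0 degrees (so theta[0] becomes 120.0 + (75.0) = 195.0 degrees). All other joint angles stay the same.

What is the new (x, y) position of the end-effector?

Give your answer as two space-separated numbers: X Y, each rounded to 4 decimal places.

joint[0] = (0.0000, 0.0000)  (base)
link 0: phi[0] = 195 = 195 deg
  cos(195 deg) = -0.9659, sin(195 deg) = -0.2588
  joint[1] = (0.0000, 0.0000) + 5.8 * (-0.9659, -0.2588) = (0.0000 + -5.6024, 0.0000 + -1.5012) = (-5.6024, -1.5012)
link 1: phi[1] = 195 + -50 = 145 deg
  cos(145 deg) = -0.8192, sin(145 deg) = 0.5736
  joint[2] = (-5.6024, -1.5012) + 8.7 * (-0.8192, 0.5736) = (-5.6024 + -7.1266, -1.5012 + 4.9901) = (-12.7290, 3.4890)
link 2: phi[2] = 195 + -50 + 130 = 275 deg
  cos(275 deg) = 0.0872, sin(275 deg) = -0.9962
  joint[3] = (-12.7290, 3.4890) + 10 * (0.0872, -0.9962) = (-12.7290 + 0.8716, 3.4890 + -9.9619) = (-11.8574, -6.4730)
End effector: (-11.8574, -6.4730)

Answer: -11.8574 -6.4730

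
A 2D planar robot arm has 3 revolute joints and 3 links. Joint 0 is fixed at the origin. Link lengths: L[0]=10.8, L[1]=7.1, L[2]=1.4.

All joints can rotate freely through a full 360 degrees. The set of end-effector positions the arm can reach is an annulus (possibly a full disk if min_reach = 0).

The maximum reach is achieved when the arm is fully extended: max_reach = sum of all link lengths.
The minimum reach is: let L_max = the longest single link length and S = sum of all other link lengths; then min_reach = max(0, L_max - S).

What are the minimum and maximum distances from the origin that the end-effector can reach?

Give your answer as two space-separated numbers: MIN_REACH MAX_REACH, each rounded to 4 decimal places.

Link lengths: [10.8, 7.1, 1.4]
max_reach = 10.8 + 7.1 + 1.4 = 19.3
L_max = max([10.8, 7.1, 1.4]) = 10.8
S (sum of others) = 19.3 - 10.8 = 8.5
min_reach = max(0, 10.8 - 8.5) = max(0, 2.3) = 2.3

Answer: 2.3000 19.3000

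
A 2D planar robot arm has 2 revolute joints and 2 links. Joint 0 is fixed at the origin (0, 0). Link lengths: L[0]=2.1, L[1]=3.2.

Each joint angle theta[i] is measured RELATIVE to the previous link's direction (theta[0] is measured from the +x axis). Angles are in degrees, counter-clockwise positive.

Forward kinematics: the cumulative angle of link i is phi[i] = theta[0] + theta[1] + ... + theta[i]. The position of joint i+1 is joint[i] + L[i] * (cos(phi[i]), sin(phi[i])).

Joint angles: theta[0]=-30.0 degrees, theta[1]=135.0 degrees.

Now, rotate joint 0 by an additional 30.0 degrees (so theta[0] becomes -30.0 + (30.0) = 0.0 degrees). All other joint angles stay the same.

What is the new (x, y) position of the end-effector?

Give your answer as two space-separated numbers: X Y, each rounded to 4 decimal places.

joint[0] = (0.0000, 0.0000)  (base)
link 0: phi[0] = 0 = 0 deg
  cos(0 deg) = 1.0000, sin(0 deg) = 0.0000
  joint[1] = (0.0000, 0.0000) + 2.1 * (1.0000, 0.0000) = (0.0000 + 2.1000, 0.0000 + 0.0000) = (2.1000, 0.0000)
link 1: phi[1] = 0 + 135 = 135 deg
  cos(135 deg) = -0.7071, sin(135 deg) = 0.7071
  joint[2] = (2.1000, 0.0000) + 3.2 * (-0.7071, 0.7071) = (2.1000 + -2.2627, 0.0000 + 2.2627) = (-0.1627, 2.2627)
End effector: (-0.1627, 2.2627)

Answer: -0.1627 2.2627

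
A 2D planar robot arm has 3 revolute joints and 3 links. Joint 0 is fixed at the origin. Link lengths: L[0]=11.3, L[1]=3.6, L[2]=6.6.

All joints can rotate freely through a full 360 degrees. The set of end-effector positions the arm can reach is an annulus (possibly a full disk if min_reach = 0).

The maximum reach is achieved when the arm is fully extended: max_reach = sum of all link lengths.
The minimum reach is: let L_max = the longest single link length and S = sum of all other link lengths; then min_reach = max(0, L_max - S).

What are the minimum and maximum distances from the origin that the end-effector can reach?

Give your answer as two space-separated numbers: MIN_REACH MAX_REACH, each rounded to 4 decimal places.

Link lengths: [11.3, 3.6, 6.6]
max_reach = 11.3 + 3.6 + 6.6 = 21.5
L_max = max([11.3, 3.6, 6.6]) = 11.3
S (sum of others) = 21.5 - 11.3 = 10.2
min_reach = max(0, 11.3 - 10.2) = max(0, 1.1) = 1.1

Answer: 1.1000 21.5000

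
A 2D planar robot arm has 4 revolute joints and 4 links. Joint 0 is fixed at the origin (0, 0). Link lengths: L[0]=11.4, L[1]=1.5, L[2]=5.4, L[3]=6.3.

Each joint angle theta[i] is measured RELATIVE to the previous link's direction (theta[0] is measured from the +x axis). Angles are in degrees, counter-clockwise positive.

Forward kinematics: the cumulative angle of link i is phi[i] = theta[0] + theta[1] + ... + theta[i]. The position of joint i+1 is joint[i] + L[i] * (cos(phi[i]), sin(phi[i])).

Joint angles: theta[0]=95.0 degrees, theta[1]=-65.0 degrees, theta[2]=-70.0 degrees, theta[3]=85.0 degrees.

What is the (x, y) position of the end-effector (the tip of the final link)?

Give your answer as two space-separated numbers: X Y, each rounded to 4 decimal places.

joint[0] = (0.0000, 0.0000)  (base)
link 0: phi[0] = 95 = 95 deg
  cos(95 deg) = -0.0872, sin(95 deg) = 0.9962
  joint[1] = (0.0000, 0.0000) + 11.4 * (-0.0872, 0.9962) = (0.0000 + -0.9936, 0.0000 + 11.3566) = (-0.9936, 11.3566)
link 1: phi[1] = 95 + -65 = 30 deg
  cos(30 deg) = 0.8660, sin(30 deg) = 0.5000
  joint[2] = (-0.9936, 11.3566) + 1.5 * (0.8660, 0.5000) = (-0.9936 + 1.2990, 11.3566 + 0.7500) = (0.3055, 12.1066)
link 2: phi[2] = 95 + -65 + -70 = -40 deg
  cos(-40 deg) = 0.7660, sin(-40 deg) = -0.6428
  joint[3] = (0.3055, 12.1066) + 5.4 * (0.7660, -0.6428) = (0.3055 + 4.1366, 12.1066 + -3.4711) = (4.4421, 8.6356)
link 3: phi[3] = 95 + -65 + -70 + 85 = 45 deg
  cos(45 deg) = 0.7071, sin(45 deg) = 0.7071
  joint[4] = (4.4421, 8.6356) + 6.3 * (0.7071, 0.7071) = (4.4421 + 4.4548, 8.6356 + 4.4548) = (8.8969, 13.0903)
End effector: (8.8969, 13.0903)

Answer: 8.8969 13.0903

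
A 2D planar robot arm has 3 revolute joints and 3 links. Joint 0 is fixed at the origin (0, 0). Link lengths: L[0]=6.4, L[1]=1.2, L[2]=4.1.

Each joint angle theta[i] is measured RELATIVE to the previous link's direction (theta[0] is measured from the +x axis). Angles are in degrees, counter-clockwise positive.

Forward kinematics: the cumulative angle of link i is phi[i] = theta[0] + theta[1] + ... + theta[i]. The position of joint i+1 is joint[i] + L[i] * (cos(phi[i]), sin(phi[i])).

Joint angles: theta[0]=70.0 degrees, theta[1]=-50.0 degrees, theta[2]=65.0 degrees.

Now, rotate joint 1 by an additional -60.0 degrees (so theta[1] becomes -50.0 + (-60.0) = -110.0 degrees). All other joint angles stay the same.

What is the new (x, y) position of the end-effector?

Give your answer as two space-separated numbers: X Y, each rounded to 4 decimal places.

joint[0] = (0.0000, 0.0000)  (base)
link 0: phi[0] = 70 = 70 deg
  cos(70 deg) = 0.3420, sin(70 deg) = 0.9397
  joint[1] = (0.0000, 0.0000) + 6.4 * (0.3420, 0.9397) = (0.0000 + 2.1889, 0.0000 + 6.0140) = (2.1889, 6.0140)
link 1: phi[1] = 70 + -110 = -40 deg
  cos(-40 deg) = 0.7660, sin(-40 deg) = -0.6428
  joint[2] = (2.1889, 6.0140) + 1.2 * (0.7660, -0.6428) = (2.1889 + 0.9193, 6.0140 + -0.7713) = (3.1082, 5.2427)
link 2: phi[2] = 70 + -110 + 65 = 25 deg
  cos(25 deg) = 0.9063, sin(25 deg) = 0.4226
  joint[3] = (3.1082, 5.2427) + 4.1 * (0.9063, 0.4226) = (3.1082 + 3.7159, 5.2427 + 1.7327) = (6.8240, 6.9754)
End effector: (6.8240, 6.9754)

Answer: 6.8240 6.9754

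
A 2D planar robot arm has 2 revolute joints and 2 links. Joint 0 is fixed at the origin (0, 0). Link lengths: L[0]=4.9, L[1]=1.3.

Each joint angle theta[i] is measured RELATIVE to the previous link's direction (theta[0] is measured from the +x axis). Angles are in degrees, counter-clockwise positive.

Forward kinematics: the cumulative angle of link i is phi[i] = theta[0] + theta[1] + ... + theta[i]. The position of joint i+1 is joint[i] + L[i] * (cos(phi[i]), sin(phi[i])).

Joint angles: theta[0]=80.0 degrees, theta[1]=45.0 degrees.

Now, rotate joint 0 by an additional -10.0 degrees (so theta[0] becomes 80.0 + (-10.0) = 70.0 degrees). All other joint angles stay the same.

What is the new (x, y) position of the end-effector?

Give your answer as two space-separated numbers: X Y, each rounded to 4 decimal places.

Answer: 1.1265 5.7827

Derivation:
joint[0] = (0.0000, 0.0000)  (base)
link 0: phi[0] = 70 = 70 deg
  cos(70 deg) = 0.3420, sin(70 deg) = 0.9397
  joint[1] = (0.0000, 0.0000) + 4.9 * (0.3420, 0.9397) = (0.0000 + 1.6759, 0.0000 + 4.6045) = (1.6759, 4.6045)
link 1: phi[1] = 70 + 45 = 115 deg
  cos(115 deg) = -0.4226, sin(115 deg) = 0.9063
  joint[2] = (1.6759, 4.6045) + 1.3 * (-0.4226, 0.9063) = (1.6759 + -0.5494, 4.6045 + 1.1782) = (1.1265, 5.7827)
End effector: (1.1265, 5.7827)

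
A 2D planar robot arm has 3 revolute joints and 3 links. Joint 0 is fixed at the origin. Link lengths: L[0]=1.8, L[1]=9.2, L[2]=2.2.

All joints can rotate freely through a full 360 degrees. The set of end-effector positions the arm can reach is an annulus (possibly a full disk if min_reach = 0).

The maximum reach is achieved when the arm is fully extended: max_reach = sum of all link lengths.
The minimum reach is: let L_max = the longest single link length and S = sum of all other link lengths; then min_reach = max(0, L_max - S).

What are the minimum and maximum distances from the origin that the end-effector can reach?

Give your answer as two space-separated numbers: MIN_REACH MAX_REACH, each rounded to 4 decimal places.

Answer: 5.2000 13.2000

Derivation:
Link lengths: [1.8, 9.2, 2.2]
max_reach = 1.8 + 9.2 + 2.2 = 13.2
L_max = max([1.8, 9.2, 2.2]) = 9.2
S (sum of others) = 13.2 - 9.2 = 4
min_reach = max(0, 9.2 - 4) = max(0, 5.2) = 5.2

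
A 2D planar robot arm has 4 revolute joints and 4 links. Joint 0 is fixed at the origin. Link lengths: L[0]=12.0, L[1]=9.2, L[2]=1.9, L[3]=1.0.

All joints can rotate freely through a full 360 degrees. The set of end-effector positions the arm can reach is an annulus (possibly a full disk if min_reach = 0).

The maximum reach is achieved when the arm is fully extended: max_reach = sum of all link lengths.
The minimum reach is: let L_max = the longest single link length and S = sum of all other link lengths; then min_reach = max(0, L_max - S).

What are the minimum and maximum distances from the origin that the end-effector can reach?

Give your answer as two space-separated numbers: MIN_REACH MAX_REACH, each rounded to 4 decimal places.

Answer: 0.0000 24.1000

Derivation:
Link lengths: [12.0, 9.2, 1.9, 1.0]
max_reach = 12 + 9.2 + 1.9 + 1 = 24.1
L_max = max([12.0, 9.2, 1.9, 1.0]) = 12
S (sum of others) = 24.1 - 12 = 12.1
min_reach = max(0, 12 - 12.1) = max(0, -0.1) = 0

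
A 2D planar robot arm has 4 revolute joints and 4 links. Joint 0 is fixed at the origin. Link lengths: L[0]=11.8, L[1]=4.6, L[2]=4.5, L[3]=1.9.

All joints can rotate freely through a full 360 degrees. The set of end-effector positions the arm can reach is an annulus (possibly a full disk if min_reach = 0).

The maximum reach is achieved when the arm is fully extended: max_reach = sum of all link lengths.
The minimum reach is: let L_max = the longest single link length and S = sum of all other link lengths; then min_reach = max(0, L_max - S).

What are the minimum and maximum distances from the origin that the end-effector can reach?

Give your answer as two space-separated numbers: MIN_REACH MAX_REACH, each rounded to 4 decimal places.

Link lengths: [11.8, 4.6, 4.5, 1.9]
max_reach = 11.8 + 4.6 + 4.5 + 1.9 = 22.8
L_max = max([11.8, 4.6, 4.5, 1.9]) = 11.8
S (sum of others) = 22.8 - 11.8 = 11
min_reach = max(0, 11.8 - 11) = max(0, 0.8) = 0.8

Answer: 0.8000 22.8000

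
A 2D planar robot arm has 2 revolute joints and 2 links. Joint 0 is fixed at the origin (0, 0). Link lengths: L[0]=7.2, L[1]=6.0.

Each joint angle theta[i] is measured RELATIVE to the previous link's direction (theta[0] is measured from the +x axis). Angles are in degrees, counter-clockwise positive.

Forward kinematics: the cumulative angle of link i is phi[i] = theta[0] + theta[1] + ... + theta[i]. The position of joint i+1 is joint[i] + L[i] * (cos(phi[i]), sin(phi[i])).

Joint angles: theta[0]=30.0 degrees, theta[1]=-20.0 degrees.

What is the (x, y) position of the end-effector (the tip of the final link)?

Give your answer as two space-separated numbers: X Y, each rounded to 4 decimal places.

joint[0] = (0.0000, 0.0000)  (base)
link 0: phi[0] = 30 = 30 deg
  cos(30 deg) = 0.8660, sin(30 deg) = 0.5000
  joint[1] = (0.0000, 0.0000) + 7.2 * (0.8660, 0.5000) = (0.0000 + 6.2354, 0.0000 + 3.6000) = (6.2354, 3.6000)
link 1: phi[1] = 30 + -20 = 10 deg
  cos(10 deg) = 0.9848, sin(10 deg) = 0.1736
  joint[2] = (6.2354, 3.6000) + 6 * (0.9848, 0.1736) = (6.2354 + 5.9088, 3.6000 + 1.0419) = (12.1442, 4.6419)
End effector: (12.1442, 4.6419)

Answer: 12.1442 4.6419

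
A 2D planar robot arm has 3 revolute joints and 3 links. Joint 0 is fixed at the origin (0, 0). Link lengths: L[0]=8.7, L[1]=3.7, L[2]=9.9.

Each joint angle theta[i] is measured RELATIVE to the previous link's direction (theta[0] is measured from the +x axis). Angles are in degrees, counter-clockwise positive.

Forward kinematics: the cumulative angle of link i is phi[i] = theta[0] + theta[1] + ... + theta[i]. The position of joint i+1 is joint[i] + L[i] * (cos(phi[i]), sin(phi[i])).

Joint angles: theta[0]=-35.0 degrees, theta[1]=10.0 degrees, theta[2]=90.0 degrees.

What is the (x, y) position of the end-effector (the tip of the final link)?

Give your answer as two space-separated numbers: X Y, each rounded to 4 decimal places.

Answer: 14.6639 2.4186

Derivation:
joint[0] = (0.0000, 0.0000)  (base)
link 0: phi[0] = -35 = -35 deg
  cos(-35 deg) = 0.8192, sin(-35 deg) = -0.5736
  joint[1] = (0.0000, 0.0000) + 8.7 * (0.8192, -0.5736) = (0.0000 + 7.1266, 0.0000 + -4.9901) = (7.1266, -4.9901)
link 1: phi[1] = -35 + 10 = -25 deg
  cos(-25 deg) = 0.9063, sin(-25 deg) = -0.4226
  joint[2] = (7.1266, -4.9901) + 3.7 * (0.9063, -0.4226) = (7.1266 + 3.3533, -4.9901 + -1.5637) = (10.4800, -6.5538)
link 2: phi[2] = -35 + 10 + 90 = 65 deg
  cos(65 deg) = 0.4226, sin(65 deg) = 0.9063
  joint[3] = (10.4800, -6.5538) + 9.9 * (0.4226, 0.9063) = (10.4800 + 4.1839, -6.5538 + 8.9724) = (14.6639, 2.4186)
End effector: (14.6639, 2.4186)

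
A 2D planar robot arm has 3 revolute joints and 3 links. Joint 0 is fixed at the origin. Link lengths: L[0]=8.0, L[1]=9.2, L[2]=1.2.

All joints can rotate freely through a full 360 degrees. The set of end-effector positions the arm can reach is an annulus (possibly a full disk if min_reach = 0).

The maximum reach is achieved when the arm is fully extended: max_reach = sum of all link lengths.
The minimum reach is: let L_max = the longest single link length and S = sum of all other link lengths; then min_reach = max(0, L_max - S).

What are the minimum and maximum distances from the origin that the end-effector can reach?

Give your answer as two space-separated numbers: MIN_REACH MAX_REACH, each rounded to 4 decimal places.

Link lengths: [8.0, 9.2, 1.2]
max_reach = 8 + 9.2 + 1.2 = 18.4
L_max = max([8.0, 9.2, 1.2]) = 9.2
S (sum of others) = 18.4 - 9.2 = 9.2
min_reach = max(0, 9.2 - 9.2) = max(0, 0) = 0

Answer: 0.0000 18.4000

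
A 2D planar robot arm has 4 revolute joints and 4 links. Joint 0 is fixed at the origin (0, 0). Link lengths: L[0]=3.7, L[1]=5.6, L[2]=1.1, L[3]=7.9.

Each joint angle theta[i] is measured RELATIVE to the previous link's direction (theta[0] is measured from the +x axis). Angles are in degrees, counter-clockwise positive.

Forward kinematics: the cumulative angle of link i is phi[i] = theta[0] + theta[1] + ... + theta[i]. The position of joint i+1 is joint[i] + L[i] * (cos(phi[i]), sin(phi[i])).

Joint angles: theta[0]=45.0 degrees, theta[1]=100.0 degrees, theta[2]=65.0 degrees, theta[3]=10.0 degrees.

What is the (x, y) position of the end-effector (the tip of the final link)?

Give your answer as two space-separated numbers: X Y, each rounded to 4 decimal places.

Answer: -8.9753 0.2003

Derivation:
joint[0] = (0.0000, 0.0000)  (base)
link 0: phi[0] = 45 = 45 deg
  cos(45 deg) = 0.7071, sin(45 deg) = 0.7071
  joint[1] = (0.0000, 0.0000) + 3.7 * (0.7071, 0.7071) = (0.0000 + 2.6163, 0.0000 + 2.6163) = (2.6163, 2.6163)
link 1: phi[1] = 45 + 100 = 145 deg
  cos(145 deg) = -0.8192, sin(145 deg) = 0.5736
  joint[2] = (2.6163, 2.6163) + 5.6 * (-0.8192, 0.5736) = (2.6163 + -4.5873, 2.6163 + 3.2120) = (-1.9710, 5.8283)
link 2: phi[2] = 45 + 100 + 65 = 210 deg
  cos(210 deg) = -0.8660, sin(210 deg) = -0.5000
  joint[3] = (-1.9710, 5.8283) + 1.1 * (-0.8660, -0.5000) = (-1.9710 + -0.9526, 5.8283 + -0.5500) = (-2.9236, 5.2783)
link 3: phi[3] = 45 + 100 + 65 + 10 = 220 deg
  cos(220 deg) = -0.7660, sin(220 deg) = -0.6428
  joint[4] = (-2.9236, 5.2783) + 7.9 * (-0.7660, -0.6428) = (-2.9236 + -6.0518, 5.2783 + -5.0780) = (-8.9753, 0.2003)
End effector: (-8.9753, 0.2003)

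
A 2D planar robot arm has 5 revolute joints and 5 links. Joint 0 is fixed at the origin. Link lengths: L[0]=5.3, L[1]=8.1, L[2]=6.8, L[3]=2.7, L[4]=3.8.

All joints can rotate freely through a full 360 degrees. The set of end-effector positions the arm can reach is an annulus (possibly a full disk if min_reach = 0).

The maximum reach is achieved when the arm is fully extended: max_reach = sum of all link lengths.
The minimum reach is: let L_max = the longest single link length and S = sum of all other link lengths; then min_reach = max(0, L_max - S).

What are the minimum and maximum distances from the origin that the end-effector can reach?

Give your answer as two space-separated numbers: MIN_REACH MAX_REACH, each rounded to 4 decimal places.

Answer: 0.0000 26.7000

Derivation:
Link lengths: [5.3, 8.1, 6.8, 2.7, 3.8]
max_reach = 5.3 + 8.1 + 6.8 + 2.7 + 3.8 = 26.7
L_max = max([5.3, 8.1, 6.8, 2.7, 3.8]) = 8.1
S (sum of others) = 26.7 - 8.1 = 18.6
min_reach = max(0, 8.1 - 18.6) = max(0, -10.5) = 0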